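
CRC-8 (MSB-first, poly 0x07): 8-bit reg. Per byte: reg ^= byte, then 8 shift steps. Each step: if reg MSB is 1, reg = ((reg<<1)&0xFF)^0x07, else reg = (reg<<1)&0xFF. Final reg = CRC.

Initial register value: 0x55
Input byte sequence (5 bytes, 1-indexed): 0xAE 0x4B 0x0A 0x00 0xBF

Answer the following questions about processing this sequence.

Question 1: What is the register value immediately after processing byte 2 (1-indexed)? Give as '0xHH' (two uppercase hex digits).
After byte 1 (0xAE): reg=0xEF
After byte 2 (0x4B): reg=0x75

Answer: 0x75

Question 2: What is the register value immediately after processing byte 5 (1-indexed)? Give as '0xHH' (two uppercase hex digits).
After byte 1 (0xAE): reg=0xEF
After byte 2 (0x4B): reg=0x75
After byte 3 (0x0A): reg=0x7A
After byte 4 (0x00): reg=0x61
After byte 5 (0xBF): reg=0x14

Answer: 0x14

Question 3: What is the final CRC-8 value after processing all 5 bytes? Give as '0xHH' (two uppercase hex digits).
After byte 1 (0xAE): reg=0xEF
After byte 2 (0x4B): reg=0x75
After byte 3 (0x0A): reg=0x7A
After byte 4 (0x00): reg=0x61
After byte 5 (0xBF): reg=0x14

Answer: 0x14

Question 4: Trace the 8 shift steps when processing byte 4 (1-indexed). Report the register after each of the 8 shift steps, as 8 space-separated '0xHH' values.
Answer: 0xF4 0xEF 0xD9 0xB5 0x6D 0xDA 0xB3 0x61

Derivation:
After byte 1 (0xAE): reg=0xEF
After byte 2 (0x4B): reg=0x75
After byte 3 (0x0A): reg=0x7A
Register before byte 4: 0x7A
After XOR with byte 0x00: 0x7A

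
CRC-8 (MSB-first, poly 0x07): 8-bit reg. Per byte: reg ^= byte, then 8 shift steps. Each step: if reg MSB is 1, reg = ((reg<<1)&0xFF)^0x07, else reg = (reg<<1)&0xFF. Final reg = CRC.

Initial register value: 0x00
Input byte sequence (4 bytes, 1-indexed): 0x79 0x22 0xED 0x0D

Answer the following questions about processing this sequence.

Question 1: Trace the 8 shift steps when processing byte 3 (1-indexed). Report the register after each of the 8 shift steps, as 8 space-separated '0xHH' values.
After byte 1 (0x79): reg=0x68
After byte 2 (0x22): reg=0xF1
Register before byte 3: 0xF1
After XOR with byte 0xED: 0x1C

Answer: 0x38 0x70 0xE0 0xC7 0x89 0x15 0x2A 0x54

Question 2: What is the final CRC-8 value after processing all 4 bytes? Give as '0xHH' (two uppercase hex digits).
Answer: 0x88

Derivation:
After byte 1 (0x79): reg=0x68
After byte 2 (0x22): reg=0xF1
After byte 3 (0xED): reg=0x54
After byte 4 (0x0D): reg=0x88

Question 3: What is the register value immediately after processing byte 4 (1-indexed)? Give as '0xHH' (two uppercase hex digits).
Answer: 0x88

Derivation:
After byte 1 (0x79): reg=0x68
After byte 2 (0x22): reg=0xF1
After byte 3 (0xED): reg=0x54
After byte 4 (0x0D): reg=0x88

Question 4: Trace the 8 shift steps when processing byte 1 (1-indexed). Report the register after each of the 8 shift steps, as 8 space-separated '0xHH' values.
Answer: 0xF2 0xE3 0xC1 0x85 0x0D 0x1A 0x34 0x68

Derivation:
Register before byte 1: 0x00
After XOR with byte 0x79: 0x79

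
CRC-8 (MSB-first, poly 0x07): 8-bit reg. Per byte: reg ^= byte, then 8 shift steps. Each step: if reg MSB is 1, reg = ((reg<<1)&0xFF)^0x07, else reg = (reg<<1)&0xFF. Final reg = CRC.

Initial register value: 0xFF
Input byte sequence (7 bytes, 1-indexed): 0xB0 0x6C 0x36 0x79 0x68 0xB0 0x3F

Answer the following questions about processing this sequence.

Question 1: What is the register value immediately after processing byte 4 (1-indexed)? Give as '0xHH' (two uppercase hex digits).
Answer: 0x99

Derivation:
After byte 1 (0xB0): reg=0xEA
After byte 2 (0x6C): reg=0x9B
After byte 3 (0x36): reg=0x4A
After byte 4 (0x79): reg=0x99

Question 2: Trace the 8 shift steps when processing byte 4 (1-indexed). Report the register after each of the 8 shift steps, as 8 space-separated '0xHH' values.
Answer: 0x66 0xCC 0x9F 0x39 0x72 0xE4 0xCF 0x99

Derivation:
After byte 1 (0xB0): reg=0xEA
After byte 2 (0x6C): reg=0x9B
After byte 3 (0x36): reg=0x4A
Register before byte 4: 0x4A
After XOR with byte 0x79: 0x33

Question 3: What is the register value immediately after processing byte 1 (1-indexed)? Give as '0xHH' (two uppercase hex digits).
After byte 1 (0xB0): reg=0xEA

Answer: 0xEA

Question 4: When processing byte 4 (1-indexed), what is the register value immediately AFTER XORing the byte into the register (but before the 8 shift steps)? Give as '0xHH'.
Register before byte 4: 0x4A
Byte 4: 0x79
0x4A XOR 0x79 = 0x33

Answer: 0x33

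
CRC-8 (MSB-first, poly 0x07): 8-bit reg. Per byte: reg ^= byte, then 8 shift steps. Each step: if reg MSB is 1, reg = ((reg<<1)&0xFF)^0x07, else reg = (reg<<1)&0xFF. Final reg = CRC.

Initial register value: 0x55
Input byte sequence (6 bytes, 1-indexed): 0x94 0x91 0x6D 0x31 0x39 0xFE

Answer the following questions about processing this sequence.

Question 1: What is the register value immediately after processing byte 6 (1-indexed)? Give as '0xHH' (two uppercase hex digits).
After byte 1 (0x94): reg=0x49
After byte 2 (0x91): reg=0x06
After byte 3 (0x6D): reg=0x16
After byte 4 (0x31): reg=0xF5
After byte 5 (0x39): reg=0x6A
After byte 6 (0xFE): reg=0xE5

Answer: 0xE5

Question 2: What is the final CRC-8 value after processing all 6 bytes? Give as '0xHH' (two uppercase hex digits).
After byte 1 (0x94): reg=0x49
After byte 2 (0x91): reg=0x06
After byte 3 (0x6D): reg=0x16
After byte 4 (0x31): reg=0xF5
After byte 5 (0x39): reg=0x6A
After byte 6 (0xFE): reg=0xE5

Answer: 0xE5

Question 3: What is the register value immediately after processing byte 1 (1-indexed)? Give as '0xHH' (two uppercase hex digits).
After byte 1 (0x94): reg=0x49

Answer: 0x49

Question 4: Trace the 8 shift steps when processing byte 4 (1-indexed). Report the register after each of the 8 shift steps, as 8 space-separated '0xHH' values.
After byte 1 (0x94): reg=0x49
After byte 2 (0x91): reg=0x06
After byte 3 (0x6D): reg=0x16
Register before byte 4: 0x16
After XOR with byte 0x31: 0x27

Answer: 0x4E 0x9C 0x3F 0x7E 0xFC 0xFF 0xF9 0xF5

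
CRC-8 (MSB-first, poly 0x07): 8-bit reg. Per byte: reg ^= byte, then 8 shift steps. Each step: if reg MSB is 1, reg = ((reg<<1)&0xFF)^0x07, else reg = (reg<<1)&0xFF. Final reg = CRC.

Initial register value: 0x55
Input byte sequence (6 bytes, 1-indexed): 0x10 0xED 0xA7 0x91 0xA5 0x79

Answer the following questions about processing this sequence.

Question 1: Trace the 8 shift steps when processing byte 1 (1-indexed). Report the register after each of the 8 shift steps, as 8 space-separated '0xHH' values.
Register before byte 1: 0x55
After XOR with byte 0x10: 0x45

Answer: 0x8A 0x13 0x26 0x4C 0x98 0x37 0x6E 0xDC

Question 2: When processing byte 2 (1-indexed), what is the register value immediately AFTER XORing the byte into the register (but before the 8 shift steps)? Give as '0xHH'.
Register before byte 2: 0xDC
Byte 2: 0xED
0xDC XOR 0xED = 0x31

Answer: 0x31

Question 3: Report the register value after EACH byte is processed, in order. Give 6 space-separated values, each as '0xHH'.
0xDC 0x97 0x90 0x07 0x67 0x5A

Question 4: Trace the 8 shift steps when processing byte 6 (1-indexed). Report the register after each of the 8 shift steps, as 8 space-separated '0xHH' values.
After byte 1 (0x10): reg=0xDC
After byte 2 (0xED): reg=0x97
After byte 3 (0xA7): reg=0x90
After byte 4 (0x91): reg=0x07
After byte 5 (0xA5): reg=0x67
Register before byte 6: 0x67
After XOR with byte 0x79: 0x1E

Answer: 0x3C 0x78 0xF0 0xE7 0xC9 0x95 0x2D 0x5A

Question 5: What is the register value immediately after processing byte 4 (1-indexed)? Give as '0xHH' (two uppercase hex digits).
After byte 1 (0x10): reg=0xDC
After byte 2 (0xED): reg=0x97
After byte 3 (0xA7): reg=0x90
After byte 4 (0x91): reg=0x07

Answer: 0x07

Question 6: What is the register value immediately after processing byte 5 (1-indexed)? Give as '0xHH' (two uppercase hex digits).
After byte 1 (0x10): reg=0xDC
After byte 2 (0xED): reg=0x97
After byte 3 (0xA7): reg=0x90
After byte 4 (0x91): reg=0x07
After byte 5 (0xA5): reg=0x67

Answer: 0x67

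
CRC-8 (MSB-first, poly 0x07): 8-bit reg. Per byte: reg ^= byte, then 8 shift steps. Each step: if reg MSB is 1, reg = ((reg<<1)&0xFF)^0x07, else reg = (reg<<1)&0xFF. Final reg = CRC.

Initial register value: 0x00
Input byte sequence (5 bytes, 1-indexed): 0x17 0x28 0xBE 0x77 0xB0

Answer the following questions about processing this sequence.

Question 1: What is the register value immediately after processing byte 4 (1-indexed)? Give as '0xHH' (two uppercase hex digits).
After byte 1 (0x17): reg=0x65
After byte 2 (0x28): reg=0xE4
After byte 3 (0xBE): reg=0x81
After byte 4 (0x77): reg=0xCC

Answer: 0xCC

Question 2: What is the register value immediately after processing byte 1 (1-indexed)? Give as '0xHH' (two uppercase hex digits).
After byte 1 (0x17): reg=0x65

Answer: 0x65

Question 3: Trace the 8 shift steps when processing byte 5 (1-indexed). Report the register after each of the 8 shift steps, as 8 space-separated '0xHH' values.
After byte 1 (0x17): reg=0x65
After byte 2 (0x28): reg=0xE4
After byte 3 (0xBE): reg=0x81
After byte 4 (0x77): reg=0xCC
Register before byte 5: 0xCC
After XOR with byte 0xB0: 0x7C

Answer: 0xF8 0xF7 0xE9 0xD5 0xAD 0x5D 0xBA 0x73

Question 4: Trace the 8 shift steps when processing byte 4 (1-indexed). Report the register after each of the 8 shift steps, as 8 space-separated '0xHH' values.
Answer: 0xEB 0xD1 0xA5 0x4D 0x9A 0x33 0x66 0xCC

Derivation:
After byte 1 (0x17): reg=0x65
After byte 2 (0x28): reg=0xE4
After byte 3 (0xBE): reg=0x81
Register before byte 4: 0x81
After XOR with byte 0x77: 0xF6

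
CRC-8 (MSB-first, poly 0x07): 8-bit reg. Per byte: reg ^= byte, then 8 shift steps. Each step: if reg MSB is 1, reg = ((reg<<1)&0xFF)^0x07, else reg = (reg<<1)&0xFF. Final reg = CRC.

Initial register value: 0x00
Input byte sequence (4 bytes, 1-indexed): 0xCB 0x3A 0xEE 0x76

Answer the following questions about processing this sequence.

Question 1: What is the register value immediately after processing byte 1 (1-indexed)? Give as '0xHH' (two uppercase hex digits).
After byte 1 (0xCB): reg=0x7F

Answer: 0x7F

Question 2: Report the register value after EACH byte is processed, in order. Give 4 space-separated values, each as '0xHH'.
0x7F 0xDC 0x9E 0x96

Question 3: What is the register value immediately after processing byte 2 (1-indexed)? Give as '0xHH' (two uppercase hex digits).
After byte 1 (0xCB): reg=0x7F
After byte 2 (0x3A): reg=0xDC

Answer: 0xDC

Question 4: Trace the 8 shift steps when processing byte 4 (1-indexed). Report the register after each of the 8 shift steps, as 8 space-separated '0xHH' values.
After byte 1 (0xCB): reg=0x7F
After byte 2 (0x3A): reg=0xDC
After byte 3 (0xEE): reg=0x9E
Register before byte 4: 0x9E
After XOR with byte 0x76: 0xE8

Answer: 0xD7 0xA9 0x55 0xAA 0x53 0xA6 0x4B 0x96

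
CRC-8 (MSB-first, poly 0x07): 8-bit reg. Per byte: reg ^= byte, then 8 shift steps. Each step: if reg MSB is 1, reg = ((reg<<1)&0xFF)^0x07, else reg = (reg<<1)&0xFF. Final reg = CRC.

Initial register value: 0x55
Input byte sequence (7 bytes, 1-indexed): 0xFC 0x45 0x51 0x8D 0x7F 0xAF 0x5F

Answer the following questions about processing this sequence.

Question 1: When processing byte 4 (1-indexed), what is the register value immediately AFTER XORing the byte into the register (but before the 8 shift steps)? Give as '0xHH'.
Answer: 0x55

Derivation:
Register before byte 4: 0xD8
Byte 4: 0x8D
0xD8 XOR 0x8D = 0x55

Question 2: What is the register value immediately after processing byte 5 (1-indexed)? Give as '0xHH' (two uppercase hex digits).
After byte 1 (0xFC): reg=0x56
After byte 2 (0x45): reg=0x79
After byte 3 (0x51): reg=0xD8
After byte 4 (0x8D): reg=0xAC
After byte 5 (0x7F): reg=0x37

Answer: 0x37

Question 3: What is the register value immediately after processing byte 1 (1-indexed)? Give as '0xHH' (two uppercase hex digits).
Answer: 0x56

Derivation:
After byte 1 (0xFC): reg=0x56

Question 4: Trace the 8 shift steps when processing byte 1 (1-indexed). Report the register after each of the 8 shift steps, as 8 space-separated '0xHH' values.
Register before byte 1: 0x55
After XOR with byte 0xFC: 0xA9

Answer: 0x55 0xAA 0x53 0xA6 0x4B 0x96 0x2B 0x56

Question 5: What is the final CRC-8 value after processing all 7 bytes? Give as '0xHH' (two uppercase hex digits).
After byte 1 (0xFC): reg=0x56
After byte 2 (0x45): reg=0x79
After byte 3 (0x51): reg=0xD8
After byte 4 (0x8D): reg=0xAC
After byte 5 (0x7F): reg=0x37
After byte 6 (0xAF): reg=0xC1
After byte 7 (0x5F): reg=0xD3

Answer: 0xD3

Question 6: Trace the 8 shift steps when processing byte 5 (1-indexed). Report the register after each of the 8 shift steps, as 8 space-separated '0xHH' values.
After byte 1 (0xFC): reg=0x56
After byte 2 (0x45): reg=0x79
After byte 3 (0x51): reg=0xD8
After byte 4 (0x8D): reg=0xAC
Register before byte 5: 0xAC
After XOR with byte 0x7F: 0xD3

Answer: 0xA1 0x45 0x8A 0x13 0x26 0x4C 0x98 0x37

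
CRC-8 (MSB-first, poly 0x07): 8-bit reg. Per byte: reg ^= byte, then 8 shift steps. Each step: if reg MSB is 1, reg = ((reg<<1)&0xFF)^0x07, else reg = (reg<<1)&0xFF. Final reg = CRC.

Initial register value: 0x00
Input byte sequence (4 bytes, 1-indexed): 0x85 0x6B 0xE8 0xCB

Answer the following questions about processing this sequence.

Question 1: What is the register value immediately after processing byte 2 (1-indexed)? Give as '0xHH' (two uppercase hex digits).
After byte 1 (0x85): reg=0x92
After byte 2 (0x6B): reg=0xE1

Answer: 0xE1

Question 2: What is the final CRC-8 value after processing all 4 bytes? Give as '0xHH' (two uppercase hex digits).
After byte 1 (0x85): reg=0x92
After byte 2 (0x6B): reg=0xE1
After byte 3 (0xE8): reg=0x3F
After byte 4 (0xCB): reg=0xC2

Answer: 0xC2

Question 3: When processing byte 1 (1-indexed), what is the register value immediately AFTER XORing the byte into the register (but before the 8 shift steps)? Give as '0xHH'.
Answer: 0x85

Derivation:
Register before byte 1: 0x00
Byte 1: 0x85
0x00 XOR 0x85 = 0x85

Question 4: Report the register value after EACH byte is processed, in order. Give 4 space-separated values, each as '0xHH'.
0x92 0xE1 0x3F 0xC2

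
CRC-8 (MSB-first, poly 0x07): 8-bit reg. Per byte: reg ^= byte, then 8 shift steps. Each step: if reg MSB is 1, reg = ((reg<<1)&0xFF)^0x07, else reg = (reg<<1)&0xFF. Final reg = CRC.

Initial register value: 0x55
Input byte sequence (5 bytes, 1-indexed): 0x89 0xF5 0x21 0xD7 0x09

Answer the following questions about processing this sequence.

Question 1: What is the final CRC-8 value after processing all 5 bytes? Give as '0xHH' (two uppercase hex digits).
Answer: 0x70

Derivation:
After byte 1 (0x89): reg=0x1A
After byte 2 (0xF5): reg=0x83
After byte 3 (0x21): reg=0x67
After byte 4 (0xD7): reg=0x19
After byte 5 (0x09): reg=0x70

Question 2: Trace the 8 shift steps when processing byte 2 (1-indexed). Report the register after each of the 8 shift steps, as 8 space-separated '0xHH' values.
Answer: 0xD9 0xB5 0x6D 0xDA 0xB3 0x61 0xC2 0x83

Derivation:
After byte 1 (0x89): reg=0x1A
Register before byte 2: 0x1A
After XOR with byte 0xF5: 0xEF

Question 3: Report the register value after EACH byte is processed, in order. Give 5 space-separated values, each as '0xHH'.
0x1A 0x83 0x67 0x19 0x70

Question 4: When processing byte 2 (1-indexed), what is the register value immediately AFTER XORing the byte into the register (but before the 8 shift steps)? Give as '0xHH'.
Answer: 0xEF

Derivation:
Register before byte 2: 0x1A
Byte 2: 0xF5
0x1A XOR 0xF5 = 0xEF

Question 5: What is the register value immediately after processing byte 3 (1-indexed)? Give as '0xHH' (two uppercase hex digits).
After byte 1 (0x89): reg=0x1A
After byte 2 (0xF5): reg=0x83
After byte 3 (0x21): reg=0x67

Answer: 0x67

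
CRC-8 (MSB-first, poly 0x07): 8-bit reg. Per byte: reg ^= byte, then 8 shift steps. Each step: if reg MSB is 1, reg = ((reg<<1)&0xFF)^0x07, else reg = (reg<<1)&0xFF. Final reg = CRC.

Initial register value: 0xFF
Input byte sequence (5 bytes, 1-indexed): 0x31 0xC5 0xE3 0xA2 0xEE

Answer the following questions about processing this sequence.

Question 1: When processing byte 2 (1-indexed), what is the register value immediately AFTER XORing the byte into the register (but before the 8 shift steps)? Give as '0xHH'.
Answer: 0xA1

Derivation:
Register before byte 2: 0x64
Byte 2: 0xC5
0x64 XOR 0xC5 = 0xA1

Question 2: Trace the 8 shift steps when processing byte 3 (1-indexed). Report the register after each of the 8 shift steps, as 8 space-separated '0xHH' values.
Answer: 0x1D 0x3A 0x74 0xE8 0xD7 0xA9 0x55 0xAA

Derivation:
After byte 1 (0x31): reg=0x64
After byte 2 (0xC5): reg=0x6E
Register before byte 3: 0x6E
After XOR with byte 0xE3: 0x8D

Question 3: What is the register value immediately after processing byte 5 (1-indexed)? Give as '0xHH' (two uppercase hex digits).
After byte 1 (0x31): reg=0x64
After byte 2 (0xC5): reg=0x6E
After byte 3 (0xE3): reg=0xAA
After byte 4 (0xA2): reg=0x38
After byte 5 (0xEE): reg=0x2C

Answer: 0x2C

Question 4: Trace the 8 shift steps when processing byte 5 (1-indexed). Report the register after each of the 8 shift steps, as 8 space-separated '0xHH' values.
After byte 1 (0x31): reg=0x64
After byte 2 (0xC5): reg=0x6E
After byte 3 (0xE3): reg=0xAA
After byte 4 (0xA2): reg=0x38
Register before byte 5: 0x38
After XOR with byte 0xEE: 0xD6

Answer: 0xAB 0x51 0xA2 0x43 0x86 0x0B 0x16 0x2C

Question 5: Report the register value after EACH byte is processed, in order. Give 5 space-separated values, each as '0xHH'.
0x64 0x6E 0xAA 0x38 0x2C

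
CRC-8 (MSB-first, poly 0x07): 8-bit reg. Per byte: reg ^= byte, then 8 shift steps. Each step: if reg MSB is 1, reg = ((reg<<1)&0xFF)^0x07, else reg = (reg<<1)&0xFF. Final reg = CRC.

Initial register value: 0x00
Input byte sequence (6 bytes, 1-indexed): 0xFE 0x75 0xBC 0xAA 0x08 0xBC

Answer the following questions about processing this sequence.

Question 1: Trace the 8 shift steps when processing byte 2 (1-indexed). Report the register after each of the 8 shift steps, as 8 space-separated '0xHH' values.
After byte 1 (0xFE): reg=0xF4
Register before byte 2: 0xF4
After XOR with byte 0x75: 0x81

Answer: 0x05 0x0A 0x14 0x28 0x50 0xA0 0x47 0x8E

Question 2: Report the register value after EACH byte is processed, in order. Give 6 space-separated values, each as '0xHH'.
0xF4 0x8E 0x9E 0x8C 0x95 0xDF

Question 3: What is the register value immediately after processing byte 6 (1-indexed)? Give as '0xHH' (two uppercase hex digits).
Answer: 0xDF

Derivation:
After byte 1 (0xFE): reg=0xF4
After byte 2 (0x75): reg=0x8E
After byte 3 (0xBC): reg=0x9E
After byte 4 (0xAA): reg=0x8C
After byte 5 (0x08): reg=0x95
After byte 6 (0xBC): reg=0xDF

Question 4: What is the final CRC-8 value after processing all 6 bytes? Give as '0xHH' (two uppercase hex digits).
After byte 1 (0xFE): reg=0xF4
After byte 2 (0x75): reg=0x8E
After byte 3 (0xBC): reg=0x9E
After byte 4 (0xAA): reg=0x8C
After byte 5 (0x08): reg=0x95
After byte 6 (0xBC): reg=0xDF

Answer: 0xDF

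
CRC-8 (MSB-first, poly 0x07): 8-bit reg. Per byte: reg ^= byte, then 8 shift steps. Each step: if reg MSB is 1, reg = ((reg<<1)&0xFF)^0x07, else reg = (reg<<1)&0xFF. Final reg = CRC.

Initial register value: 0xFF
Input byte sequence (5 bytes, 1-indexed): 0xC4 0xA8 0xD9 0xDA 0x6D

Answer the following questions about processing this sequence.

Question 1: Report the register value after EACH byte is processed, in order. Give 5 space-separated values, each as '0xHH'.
0xA1 0x3F 0xBC 0x35 0x8F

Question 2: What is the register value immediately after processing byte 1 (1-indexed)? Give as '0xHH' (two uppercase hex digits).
After byte 1 (0xC4): reg=0xA1

Answer: 0xA1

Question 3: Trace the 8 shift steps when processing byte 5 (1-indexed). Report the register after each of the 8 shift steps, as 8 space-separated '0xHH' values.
Answer: 0xB0 0x67 0xCE 0x9B 0x31 0x62 0xC4 0x8F

Derivation:
After byte 1 (0xC4): reg=0xA1
After byte 2 (0xA8): reg=0x3F
After byte 3 (0xD9): reg=0xBC
After byte 4 (0xDA): reg=0x35
Register before byte 5: 0x35
After XOR with byte 0x6D: 0x58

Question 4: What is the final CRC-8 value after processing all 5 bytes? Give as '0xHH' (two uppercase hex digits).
Answer: 0x8F

Derivation:
After byte 1 (0xC4): reg=0xA1
After byte 2 (0xA8): reg=0x3F
After byte 3 (0xD9): reg=0xBC
After byte 4 (0xDA): reg=0x35
After byte 5 (0x6D): reg=0x8F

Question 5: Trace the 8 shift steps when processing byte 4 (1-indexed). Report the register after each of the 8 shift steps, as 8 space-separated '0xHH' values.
Answer: 0xCC 0x9F 0x39 0x72 0xE4 0xCF 0x99 0x35

Derivation:
After byte 1 (0xC4): reg=0xA1
After byte 2 (0xA8): reg=0x3F
After byte 3 (0xD9): reg=0xBC
Register before byte 4: 0xBC
After XOR with byte 0xDA: 0x66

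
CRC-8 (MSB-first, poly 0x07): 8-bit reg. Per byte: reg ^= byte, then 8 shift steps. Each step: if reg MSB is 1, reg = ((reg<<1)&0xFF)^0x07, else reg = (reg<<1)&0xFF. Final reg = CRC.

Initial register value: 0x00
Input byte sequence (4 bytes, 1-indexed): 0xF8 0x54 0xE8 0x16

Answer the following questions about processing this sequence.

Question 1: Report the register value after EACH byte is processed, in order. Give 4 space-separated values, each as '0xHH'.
0xE6 0x17 0xF3 0xB5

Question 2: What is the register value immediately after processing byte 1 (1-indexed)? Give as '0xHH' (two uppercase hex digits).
Answer: 0xE6

Derivation:
After byte 1 (0xF8): reg=0xE6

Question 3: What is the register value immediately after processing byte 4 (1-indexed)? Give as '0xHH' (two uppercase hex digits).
Answer: 0xB5

Derivation:
After byte 1 (0xF8): reg=0xE6
After byte 2 (0x54): reg=0x17
After byte 3 (0xE8): reg=0xF3
After byte 4 (0x16): reg=0xB5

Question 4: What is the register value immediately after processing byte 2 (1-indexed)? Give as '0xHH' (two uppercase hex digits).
After byte 1 (0xF8): reg=0xE6
After byte 2 (0x54): reg=0x17

Answer: 0x17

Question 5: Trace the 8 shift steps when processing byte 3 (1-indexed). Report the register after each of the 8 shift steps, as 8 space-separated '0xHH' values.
After byte 1 (0xF8): reg=0xE6
After byte 2 (0x54): reg=0x17
Register before byte 3: 0x17
After XOR with byte 0xE8: 0xFF

Answer: 0xF9 0xF5 0xED 0xDD 0xBD 0x7D 0xFA 0xF3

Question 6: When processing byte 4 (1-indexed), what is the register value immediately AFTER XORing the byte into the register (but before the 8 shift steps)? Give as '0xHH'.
Register before byte 4: 0xF3
Byte 4: 0x16
0xF3 XOR 0x16 = 0xE5

Answer: 0xE5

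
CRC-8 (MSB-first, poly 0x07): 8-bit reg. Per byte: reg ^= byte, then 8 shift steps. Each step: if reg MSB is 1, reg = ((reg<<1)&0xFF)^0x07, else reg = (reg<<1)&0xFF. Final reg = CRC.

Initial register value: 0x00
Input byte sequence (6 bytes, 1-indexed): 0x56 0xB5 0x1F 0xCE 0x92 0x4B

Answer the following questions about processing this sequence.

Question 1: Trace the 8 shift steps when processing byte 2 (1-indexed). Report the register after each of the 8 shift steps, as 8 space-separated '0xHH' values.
Answer: 0x20 0x40 0x80 0x07 0x0E 0x1C 0x38 0x70

Derivation:
After byte 1 (0x56): reg=0xA5
Register before byte 2: 0xA5
After XOR with byte 0xB5: 0x10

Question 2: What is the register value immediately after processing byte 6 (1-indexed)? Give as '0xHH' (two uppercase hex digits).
Answer: 0x1B

Derivation:
After byte 1 (0x56): reg=0xA5
After byte 2 (0xB5): reg=0x70
After byte 3 (0x1F): reg=0x0A
After byte 4 (0xCE): reg=0x52
After byte 5 (0x92): reg=0x4E
After byte 6 (0x4B): reg=0x1B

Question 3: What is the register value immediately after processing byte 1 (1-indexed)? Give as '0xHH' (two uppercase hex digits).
Answer: 0xA5

Derivation:
After byte 1 (0x56): reg=0xA5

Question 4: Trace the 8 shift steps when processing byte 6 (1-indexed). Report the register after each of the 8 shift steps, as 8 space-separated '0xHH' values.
Answer: 0x0A 0x14 0x28 0x50 0xA0 0x47 0x8E 0x1B

Derivation:
After byte 1 (0x56): reg=0xA5
After byte 2 (0xB5): reg=0x70
After byte 3 (0x1F): reg=0x0A
After byte 4 (0xCE): reg=0x52
After byte 5 (0x92): reg=0x4E
Register before byte 6: 0x4E
After XOR with byte 0x4B: 0x05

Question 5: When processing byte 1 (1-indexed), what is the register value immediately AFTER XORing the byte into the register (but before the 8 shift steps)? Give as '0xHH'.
Register before byte 1: 0x00
Byte 1: 0x56
0x00 XOR 0x56 = 0x56

Answer: 0x56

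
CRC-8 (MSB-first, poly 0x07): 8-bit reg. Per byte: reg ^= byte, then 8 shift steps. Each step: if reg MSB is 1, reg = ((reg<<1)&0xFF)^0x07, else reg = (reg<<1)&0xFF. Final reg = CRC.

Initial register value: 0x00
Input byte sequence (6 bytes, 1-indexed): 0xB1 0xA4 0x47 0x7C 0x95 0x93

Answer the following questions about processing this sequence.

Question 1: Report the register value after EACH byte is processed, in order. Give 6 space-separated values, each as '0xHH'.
0x1E 0x2F 0x1F 0x2E 0x28 0x28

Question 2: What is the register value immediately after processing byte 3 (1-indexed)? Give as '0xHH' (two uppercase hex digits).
Answer: 0x1F

Derivation:
After byte 1 (0xB1): reg=0x1E
After byte 2 (0xA4): reg=0x2F
After byte 3 (0x47): reg=0x1F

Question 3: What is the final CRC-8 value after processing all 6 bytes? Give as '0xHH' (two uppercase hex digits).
Answer: 0x28

Derivation:
After byte 1 (0xB1): reg=0x1E
After byte 2 (0xA4): reg=0x2F
After byte 3 (0x47): reg=0x1F
After byte 4 (0x7C): reg=0x2E
After byte 5 (0x95): reg=0x28
After byte 6 (0x93): reg=0x28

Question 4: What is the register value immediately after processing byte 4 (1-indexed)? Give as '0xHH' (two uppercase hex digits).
After byte 1 (0xB1): reg=0x1E
After byte 2 (0xA4): reg=0x2F
After byte 3 (0x47): reg=0x1F
After byte 4 (0x7C): reg=0x2E

Answer: 0x2E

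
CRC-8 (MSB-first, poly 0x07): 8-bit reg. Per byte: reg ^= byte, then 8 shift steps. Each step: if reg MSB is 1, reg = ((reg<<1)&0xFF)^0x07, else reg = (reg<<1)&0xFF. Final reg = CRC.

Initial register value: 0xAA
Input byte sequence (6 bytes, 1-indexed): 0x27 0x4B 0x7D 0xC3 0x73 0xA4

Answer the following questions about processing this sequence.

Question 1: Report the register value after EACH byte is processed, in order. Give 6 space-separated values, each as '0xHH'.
0xAA 0xA9 0x22 0xA9 0x08 0x4D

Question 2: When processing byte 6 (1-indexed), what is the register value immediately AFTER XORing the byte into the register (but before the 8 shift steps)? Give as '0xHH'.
Register before byte 6: 0x08
Byte 6: 0xA4
0x08 XOR 0xA4 = 0xAC

Answer: 0xAC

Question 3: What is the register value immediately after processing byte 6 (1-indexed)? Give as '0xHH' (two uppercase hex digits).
After byte 1 (0x27): reg=0xAA
After byte 2 (0x4B): reg=0xA9
After byte 3 (0x7D): reg=0x22
After byte 4 (0xC3): reg=0xA9
After byte 5 (0x73): reg=0x08
After byte 6 (0xA4): reg=0x4D

Answer: 0x4D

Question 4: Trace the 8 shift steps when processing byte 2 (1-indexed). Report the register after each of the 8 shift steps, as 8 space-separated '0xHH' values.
After byte 1 (0x27): reg=0xAA
Register before byte 2: 0xAA
After XOR with byte 0x4B: 0xE1

Answer: 0xC5 0x8D 0x1D 0x3A 0x74 0xE8 0xD7 0xA9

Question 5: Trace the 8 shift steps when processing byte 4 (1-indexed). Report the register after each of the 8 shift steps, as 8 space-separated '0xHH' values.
After byte 1 (0x27): reg=0xAA
After byte 2 (0x4B): reg=0xA9
After byte 3 (0x7D): reg=0x22
Register before byte 4: 0x22
After XOR with byte 0xC3: 0xE1

Answer: 0xC5 0x8D 0x1D 0x3A 0x74 0xE8 0xD7 0xA9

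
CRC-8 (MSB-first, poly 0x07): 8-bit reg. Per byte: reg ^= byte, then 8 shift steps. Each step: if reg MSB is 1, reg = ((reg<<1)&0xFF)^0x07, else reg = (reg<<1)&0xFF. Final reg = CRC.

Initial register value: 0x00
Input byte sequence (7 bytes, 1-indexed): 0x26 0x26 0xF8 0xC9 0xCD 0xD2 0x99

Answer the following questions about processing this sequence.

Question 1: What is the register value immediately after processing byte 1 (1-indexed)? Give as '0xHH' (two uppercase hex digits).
Answer: 0xF2

Derivation:
After byte 1 (0x26): reg=0xF2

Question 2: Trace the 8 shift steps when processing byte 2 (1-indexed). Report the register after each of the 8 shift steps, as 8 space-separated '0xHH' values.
After byte 1 (0x26): reg=0xF2
Register before byte 2: 0xF2
After XOR with byte 0x26: 0xD4

Answer: 0xAF 0x59 0xB2 0x63 0xC6 0x8B 0x11 0x22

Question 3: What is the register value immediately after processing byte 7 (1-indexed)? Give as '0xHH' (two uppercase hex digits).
Answer: 0xF6

Derivation:
After byte 1 (0x26): reg=0xF2
After byte 2 (0x26): reg=0x22
After byte 3 (0xF8): reg=0x08
After byte 4 (0xC9): reg=0x49
After byte 5 (0xCD): reg=0x95
After byte 6 (0xD2): reg=0xD2
After byte 7 (0x99): reg=0xF6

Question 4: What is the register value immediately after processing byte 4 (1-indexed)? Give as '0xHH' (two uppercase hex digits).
Answer: 0x49

Derivation:
After byte 1 (0x26): reg=0xF2
After byte 2 (0x26): reg=0x22
After byte 3 (0xF8): reg=0x08
After byte 4 (0xC9): reg=0x49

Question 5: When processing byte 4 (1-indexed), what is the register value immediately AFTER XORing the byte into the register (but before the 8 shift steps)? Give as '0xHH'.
Register before byte 4: 0x08
Byte 4: 0xC9
0x08 XOR 0xC9 = 0xC1

Answer: 0xC1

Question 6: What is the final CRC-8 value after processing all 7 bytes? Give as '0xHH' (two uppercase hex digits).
After byte 1 (0x26): reg=0xF2
After byte 2 (0x26): reg=0x22
After byte 3 (0xF8): reg=0x08
After byte 4 (0xC9): reg=0x49
After byte 5 (0xCD): reg=0x95
After byte 6 (0xD2): reg=0xD2
After byte 7 (0x99): reg=0xF6

Answer: 0xF6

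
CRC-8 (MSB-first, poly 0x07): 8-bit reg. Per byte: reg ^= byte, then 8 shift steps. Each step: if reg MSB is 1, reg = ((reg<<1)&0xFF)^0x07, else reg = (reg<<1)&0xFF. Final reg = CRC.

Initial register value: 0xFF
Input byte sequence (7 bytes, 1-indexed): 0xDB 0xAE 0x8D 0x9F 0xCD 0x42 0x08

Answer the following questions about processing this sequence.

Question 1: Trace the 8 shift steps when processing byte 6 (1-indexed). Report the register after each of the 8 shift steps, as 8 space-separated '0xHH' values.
After byte 1 (0xDB): reg=0xFC
After byte 2 (0xAE): reg=0xB9
After byte 3 (0x8D): reg=0x8C
After byte 4 (0x9F): reg=0x79
After byte 5 (0xCD): reg=0x05
Register before byte 6: 0x05
After XOR with byte 0x42: 0x47

Answer: 0x8E 0x1B 0x36 0x6C 0xD8 0xB7 0x69 0xD2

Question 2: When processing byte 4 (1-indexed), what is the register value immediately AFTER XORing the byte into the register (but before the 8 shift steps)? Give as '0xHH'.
Answer: 0x13

Derivation:
Register before byte 4: 0x8C
Byte 4: 0x9F
0x8C XOR 0x9F = 0x13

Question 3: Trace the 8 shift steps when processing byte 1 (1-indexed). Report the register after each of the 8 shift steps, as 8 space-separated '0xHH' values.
Register before byte 1: 0xFF
After XOR with byte 0xDB: 0x24

Answer: 0x48 0x90 0x27 0x4E 0x9C 0x3F 0x7E 0xFC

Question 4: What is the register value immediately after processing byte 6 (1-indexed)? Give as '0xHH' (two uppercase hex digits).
After byte 1 (0xDB): reg=0xFC
After byte 2 (0xAE): reg=0xB9
After byte 3 (0x8D): reg=0x8C
After byte 4 (0x9F): reg=0x79
After byte 5 (0xCD): reg=0x05
After byte 6 (0x42): reg=0xD2

Answer: 0xD2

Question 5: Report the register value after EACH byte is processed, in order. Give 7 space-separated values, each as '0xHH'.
0xFC 0xB9 0x8C 0x79 0x05 0xD2 0x08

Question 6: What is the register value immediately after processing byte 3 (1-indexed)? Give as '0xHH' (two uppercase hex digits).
Answer: 0x8C

Derivation:
After byte 1 (0xDB): reg=0xFC
After byte 2 (0xAE): reg=0xB9
After byte 3 (0x8D): reg=0x8C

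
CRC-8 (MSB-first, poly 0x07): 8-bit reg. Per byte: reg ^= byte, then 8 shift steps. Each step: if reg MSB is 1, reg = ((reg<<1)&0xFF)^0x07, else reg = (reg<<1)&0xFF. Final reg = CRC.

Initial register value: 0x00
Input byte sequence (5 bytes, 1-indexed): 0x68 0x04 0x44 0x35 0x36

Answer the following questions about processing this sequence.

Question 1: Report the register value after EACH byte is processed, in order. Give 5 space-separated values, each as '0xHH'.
0x1F 0x41 0x1B 0xCA 0xFA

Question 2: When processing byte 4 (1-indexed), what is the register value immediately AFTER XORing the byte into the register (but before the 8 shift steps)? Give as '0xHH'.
Register before byte 4: 0x1B
Byte 4: 0x35
0x1B XOR 0x35 = 0x2E

Answer: 0x2E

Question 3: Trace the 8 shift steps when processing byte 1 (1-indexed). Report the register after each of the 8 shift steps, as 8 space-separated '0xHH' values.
Register before byte 1: 0x00
After XOR with byte 0x68: 0x68

Answer: 0xD0 0xA7 0x49 0x92 0x23 0x46 0x8C 0x1F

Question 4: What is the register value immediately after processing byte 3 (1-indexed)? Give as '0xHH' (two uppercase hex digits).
Answer: 0x1B

Derivation:
After byte 1 (0x68): reg=0x1F
After byte 2 (0x04): reg=0x41
After byte 3 (0x44): reg=0x1B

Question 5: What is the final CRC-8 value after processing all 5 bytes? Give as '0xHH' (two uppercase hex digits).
Answer: 0xFA

Derivation:
After byte 1 (0x68): reg=0x1F
After byte 2 (0x04): reg=0x41
After byte 3 (0x44): reg=0x1B
After byte 4 (0x35): reg=0xCA
After byte 5 (0x36): reg=0xFA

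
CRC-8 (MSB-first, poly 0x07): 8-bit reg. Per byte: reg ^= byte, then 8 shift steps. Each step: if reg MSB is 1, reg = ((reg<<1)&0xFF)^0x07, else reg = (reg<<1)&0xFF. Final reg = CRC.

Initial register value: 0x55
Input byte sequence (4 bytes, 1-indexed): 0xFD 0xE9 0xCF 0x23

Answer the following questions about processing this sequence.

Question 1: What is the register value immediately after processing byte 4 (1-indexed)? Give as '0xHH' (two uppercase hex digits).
Answer: 0x7C

Derivation:
After byte 1 (0xFD): reg=0x51
After byte 2 (0xE9): reg=0x21
After byte 3 (0xCF): reg=0x84
After byte 4 (0x23): reg=0x7C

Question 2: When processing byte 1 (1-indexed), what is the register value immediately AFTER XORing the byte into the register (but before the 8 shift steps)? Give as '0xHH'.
Register before byte 1: 0x55
Byte 1: 0xFD
0x55 XOR 0xFD = 0xA8

Answer: 0xA8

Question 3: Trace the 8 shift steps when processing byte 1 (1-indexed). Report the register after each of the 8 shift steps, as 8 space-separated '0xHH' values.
Answer: 0x57 0xAE 0x5B 0xB6 0x6B 0xD6 0xAB 0x51

Derivation:
Register before byte 1: 0x55
After XOR with byte 0xFD: 0xA8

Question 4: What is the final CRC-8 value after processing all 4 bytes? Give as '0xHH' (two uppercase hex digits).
Answer: 0x7C

Derivation:
After byte 1 (0xFD): reg=0x51
After byte 2 (0xE9): reg=0x21
After byte 3 (0xCF): reg=0x84
After byte 4 (0x23): reg=0x7C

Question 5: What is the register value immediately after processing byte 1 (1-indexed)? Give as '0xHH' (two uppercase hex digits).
After byte 1 (0xFD): reg=0x51

Answer: 0x51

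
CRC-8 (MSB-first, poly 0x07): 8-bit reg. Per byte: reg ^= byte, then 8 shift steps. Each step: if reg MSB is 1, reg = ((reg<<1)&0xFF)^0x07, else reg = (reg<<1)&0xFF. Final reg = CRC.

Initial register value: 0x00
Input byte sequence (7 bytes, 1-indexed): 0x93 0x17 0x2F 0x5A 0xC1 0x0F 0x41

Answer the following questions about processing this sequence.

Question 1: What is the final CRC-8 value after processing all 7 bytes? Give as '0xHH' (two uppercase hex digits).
After byte 1 (0x93): reg=0xF0
After byte 2 (0x17): reg=0xBB
After byte 3 (0x2F): reg=0xE5
After byte 4 (0x5A): reg=0x34
After byte 5 (0xC1): reg=0xC5
After byte 6 (0x0F): reg=0x78
After byte 7 (0x41): reg=0xAF

Answer: 0xAF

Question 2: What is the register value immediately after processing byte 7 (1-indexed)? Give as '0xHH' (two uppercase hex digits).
After byte 1 (0x93): reg=0xF0
After byte 2 (0x17): reg=0xBB
After byte 3 (0x2F): reg=0xE5
After byte 4 (0x5A): reg=0x34
After byte 5 (0xC1): reg=0xC5
After byte 6 (0x0F): reg=0x78
After byte 7 (0x41): reg=0xAF

Answer: 0xAF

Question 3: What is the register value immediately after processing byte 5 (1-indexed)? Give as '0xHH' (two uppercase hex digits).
After byte 1 (0x93): reg=0xF0
After byte 2 (0x17): reg=0xBB
After byte 3 (0x2F): reg=0xE5
After byte 4 (0x5A): reg=0x34
After byte 5 (0xC1): reg=0xC5

Answer: 0xC5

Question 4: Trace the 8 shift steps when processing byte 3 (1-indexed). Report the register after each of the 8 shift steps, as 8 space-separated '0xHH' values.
After byte 1 (0x93): reg=0xF0
After byte 2 (0x17): reg=0xBB
Register before byte 3: 0xBB
After XOR with byte 0x2F: 0x94

Answer: 0x2F 0x5E 0xBC 0x7F 0xFE 0xFB 0xF1 0xE5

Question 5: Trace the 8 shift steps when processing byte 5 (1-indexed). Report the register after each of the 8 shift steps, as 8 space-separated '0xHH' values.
Answer: 0xED 0xDD 0xBD 0x7D 0xFA 0xF3 0xE1 0xC5

Derivation:
After byte 1 (0x93): reg=0xF0
After byte 2 (0x17): reg=0xBB
After byte 3 (0x2F): reg=0xE5
After byte 4 (0x5A): reg=0x34
Register before byte 5: 0x34
After XOR with byte 0xC1: 0xF5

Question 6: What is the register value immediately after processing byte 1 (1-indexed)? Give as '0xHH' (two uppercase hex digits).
After byte 1 (0x93): reg=0xF0

Answer: 0xF0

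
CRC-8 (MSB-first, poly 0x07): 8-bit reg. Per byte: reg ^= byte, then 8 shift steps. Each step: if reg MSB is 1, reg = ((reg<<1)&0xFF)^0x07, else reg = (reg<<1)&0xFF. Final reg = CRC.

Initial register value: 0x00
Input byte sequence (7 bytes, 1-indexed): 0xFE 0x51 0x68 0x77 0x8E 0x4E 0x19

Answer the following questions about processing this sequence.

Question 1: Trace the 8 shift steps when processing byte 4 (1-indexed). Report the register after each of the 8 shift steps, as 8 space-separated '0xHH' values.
Answer: 0x62 0xC4 0x8F 0x19 0x32 0x64 0xC8 0x97

Derivation:
After byte 1 (0xFE): reg=0xF4
After byte 2 (0x51): reg=0x72
After byte 3 (0x68): reg=0x46
Register before byte 4: 0x46
After XOR with byte 0x77: 0x31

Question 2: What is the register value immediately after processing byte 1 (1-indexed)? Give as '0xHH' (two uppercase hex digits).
Answer: 0xF4

Derivation:
After byte 1 (0xFE): reg=0xF4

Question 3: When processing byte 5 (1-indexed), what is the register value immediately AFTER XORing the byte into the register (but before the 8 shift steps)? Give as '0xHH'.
Answer: 0x19

Derivation:
Register before byte 5: 0x97
Byte 5: 0x8E
0x97 XOR 0x8E = 0x19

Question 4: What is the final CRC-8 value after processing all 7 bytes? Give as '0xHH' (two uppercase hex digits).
After byte 1 (0xFE): reg=0xF4
After byte 2 (0x51): reg=0x72
After byte 3 (0x68): reg=0x46
After byte 4 (0x77): reg=0x97
After byte 5 (0x8E): reg=0x4F
After byte 6 (0x4E): reg=0x07
After byte 7 (0x19): reg=0x5A

Answer: 0x5A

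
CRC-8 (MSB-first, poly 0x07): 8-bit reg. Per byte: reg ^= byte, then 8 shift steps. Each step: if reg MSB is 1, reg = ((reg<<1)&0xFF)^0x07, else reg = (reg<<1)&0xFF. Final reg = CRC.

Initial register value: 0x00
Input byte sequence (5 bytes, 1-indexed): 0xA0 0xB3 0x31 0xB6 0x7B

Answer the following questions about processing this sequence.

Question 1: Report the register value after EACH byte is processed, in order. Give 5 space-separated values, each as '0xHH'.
0x69 0x08 0xAF 0x4F 0x8C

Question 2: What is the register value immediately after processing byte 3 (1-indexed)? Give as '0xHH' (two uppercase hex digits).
After byte 1 (0xA0): reg=0x69
After byte 2 (0xB3): reg=0x08
After byte 3 (0x31): reg=0xAF

Answer: 0xAF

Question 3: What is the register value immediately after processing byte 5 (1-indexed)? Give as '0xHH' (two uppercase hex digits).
After byte 1 (0xA0): reg=0x69
After byte 2 (0xB3): reg=0x08
After byte 3 (0x31): reg=0xAF
After byte 4 (0xB6): reg=0x4F
After byte 5 (0x7B): reg=0x8C

Answer: 0x8C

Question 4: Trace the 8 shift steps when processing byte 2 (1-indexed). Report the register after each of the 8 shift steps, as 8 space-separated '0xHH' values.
After byte 1 (0xA0): reg=0x69
Register before byte 2: 0x69
After XOR with byte 0xB3: 0xDA

Answer: 0xB3 0x61 0xC2 0x83 0x01 0x02 0x04 0x08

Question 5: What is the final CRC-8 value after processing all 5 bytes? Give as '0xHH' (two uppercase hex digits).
After byte 1 (0xA0): reg=0x69
After byte 2 (0xB3): reg=0x08
After byte 3 (0x31): reg=0xAF
After byte 4 (0xB6): reg=0x4F
After byte 5 (0x7B): reg=0x8C

Answer: 0x8C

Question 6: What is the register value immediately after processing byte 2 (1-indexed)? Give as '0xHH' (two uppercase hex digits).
Answer: 0x08

Derivation:
After byte 1 (0xA0): reg=0x69
After byte 2 (0xB3): reg=0x08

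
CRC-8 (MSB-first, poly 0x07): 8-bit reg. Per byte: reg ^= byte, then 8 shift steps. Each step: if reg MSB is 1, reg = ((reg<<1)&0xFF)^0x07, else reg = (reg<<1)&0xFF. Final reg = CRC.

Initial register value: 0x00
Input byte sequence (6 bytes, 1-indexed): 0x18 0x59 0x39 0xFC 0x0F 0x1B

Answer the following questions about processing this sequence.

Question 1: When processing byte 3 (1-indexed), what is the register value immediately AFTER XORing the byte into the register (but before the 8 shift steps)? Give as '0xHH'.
Register before byte 3: 0x77
Byte 3: 0x39
0x77 XOR 0x39 = 0x4E

Answer: 0x4E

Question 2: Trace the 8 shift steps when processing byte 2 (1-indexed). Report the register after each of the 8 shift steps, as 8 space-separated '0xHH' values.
Answer: 0x22 0x44 0x88 0x17 0x2E 0x5C 0xB8 0x77

Derivation:
After byte 1 (0x18): reg=0x48
Register before byte 2: 0x48
After XOR with byte 0x59: 0x11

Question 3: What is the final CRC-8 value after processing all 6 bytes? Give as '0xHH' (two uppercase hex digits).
After byte 1 (0x18): reg=0x48
After byte 2 (0x59): reg=0x77
After byte 3 (0x39): reg=0xED
After byte 4 (0xFC): reg=0x77
After byte 5 (0x0F): reg=0x6F
After byte 6 (0x1B): reg=0x4B

Answer: 0x4B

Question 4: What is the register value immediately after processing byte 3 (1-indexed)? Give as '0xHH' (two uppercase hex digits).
Answer: 0xED

Derivation:
After byte 1 (0x18): reg=0x48
After byte 2 (0x59): reg=0x77
After byte 3 (0x39): reg=0xED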